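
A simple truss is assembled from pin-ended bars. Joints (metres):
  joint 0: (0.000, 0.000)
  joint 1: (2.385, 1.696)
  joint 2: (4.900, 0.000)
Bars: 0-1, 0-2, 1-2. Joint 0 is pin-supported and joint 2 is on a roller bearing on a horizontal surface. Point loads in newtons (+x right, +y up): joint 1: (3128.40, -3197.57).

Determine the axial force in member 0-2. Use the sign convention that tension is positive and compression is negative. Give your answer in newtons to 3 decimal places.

3913.639

N=3 nodes, M=3 members, R=3 reactions → 2N=6, M+R=6
member 0 (0-1): L=2.9265, (cx,cy)=(0.8150,0.5795)
member 1 (0-2): L=4.9000, (cx,cy)=(1.0000,0.0000)
member 2 (1-2): L=3.0334, (cx,cy)=(0.8291,-0.5591)
solve A·x = −loads:
  F[0-1] = -963.5364 N (compression)
  F[0-2] = +3913.6391 N (tension)
  F[1-2] = -4720.3634 N (compression)
  Rx@0 = -3128.4000 N
  Ry@0 = +558.3923 N
  Ry@2 = +2639.1777 N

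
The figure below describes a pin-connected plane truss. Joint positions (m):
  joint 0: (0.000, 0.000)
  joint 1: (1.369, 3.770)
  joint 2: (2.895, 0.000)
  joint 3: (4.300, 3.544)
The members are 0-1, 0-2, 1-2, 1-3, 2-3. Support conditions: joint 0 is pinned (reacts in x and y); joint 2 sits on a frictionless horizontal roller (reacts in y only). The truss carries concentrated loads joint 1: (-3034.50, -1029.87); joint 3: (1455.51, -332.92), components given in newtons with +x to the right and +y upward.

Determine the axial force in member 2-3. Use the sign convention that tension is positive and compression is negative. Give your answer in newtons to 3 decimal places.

-230.359

N=4 nodes, M=5 members, R=3 reactions → 2N=8, M+R=8
member 0 (0-1): L=4.0109, (cx,cy)=(0.3413,0.9399)
member 1 (0-2): L=2.8950, (cx,cy)=(1.0000,0.0000)
member 2 (1-2): L=4.0671, (cx,cy)=(0.3752,-0.9269)
member 3 (1-3): L=2.9397, (cx,cy)=(0.9970,-0.0769)
member 4 (2-3): L=3.8123, (cx,cy)=(0.3685,0.9296)
solve A·x = −loads:
  F[0-1] = -2714.1401 N (compression)
  F[0-2] = -652.5926 N (compression)
  F[1-2] = +1513.0383 N (tension)
  F[1-3] = +1544.9788 N (tension)
  F[2-3] = -230.3587 N (compression)
  Rx@0 = +1578.9900 N
  Ry@0 = +2551.1456 N
  Ry@2 = -1188.3556 N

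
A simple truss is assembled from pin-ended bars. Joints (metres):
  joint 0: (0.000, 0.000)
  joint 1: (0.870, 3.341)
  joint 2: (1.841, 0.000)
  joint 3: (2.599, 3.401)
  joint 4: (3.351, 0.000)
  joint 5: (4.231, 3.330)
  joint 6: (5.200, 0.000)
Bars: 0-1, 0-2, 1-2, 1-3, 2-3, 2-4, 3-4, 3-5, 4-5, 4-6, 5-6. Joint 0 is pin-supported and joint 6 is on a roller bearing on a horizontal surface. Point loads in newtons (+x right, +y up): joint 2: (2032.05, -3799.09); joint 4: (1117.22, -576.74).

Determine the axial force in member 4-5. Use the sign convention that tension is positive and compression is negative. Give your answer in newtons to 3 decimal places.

1733.215

N=7 nodes, M=11 members, R=3 reactions → 2N=14, M+R=14
member 0 (0-1): L=3.4524, (cx,cy)=(0.2520,0.9677)
member 1 (0-2): L=1.8410, (cx,cy)=(1.0000,0.0000)
member 2 (1-2): L=3.4792, (cx,cy)=(0.2791,-0.9603)
member 3 (1-3): L=1.7300, (cx,cy)=(0.9994,0.0347)
member 4 (2-3): L=3.4844, (cx,cy)=(0.2175,0.9761)
member 5 (2-4): L=1.5100, (cx,cy)=(1.0000,0.0000)
member 6 (3-4): L=3.4831, (cx,cy)=(0.2159,-0.9764)
member 7 (3-5): L=1.6335, (cx,cy)=(0.9991,-0.0435)
member 8 (4-5): L=3.4443, (cx,cy)=(0.2555,0.9668)
member 9 (4-6): L=1.8490, (cx,cy)=(1.0000,0.0000)
member 10 (5-6): L=3.4681, (cx,cy)=(0.2794,-0.9602)
solve A·x = −loads:
  F[0-1] = -2747.8193 N (compression)
  F[0-2] = +3841.7133 N (tension)
  F[1-2] = +2716.7462 N (tension)
  F[1-3] = -1451.5164 N (compression)
  F[2-3] = +1219.4936 N (tension)
  F[2-4] = +2302.5768 N (tension)
  F[3-4] = -1125.4944 N (compression)
  F[3-5] = -943.2575 N (compression)
  F[4-5] = +1733.2151 N (tension)
  F[4-6] = +499.5409 N (tension)
  F[5-6] = -1787.8928 N (compression)
  Rx@0 = -3149.2700 N
  Ry@0 = +2659.1415 N
  Ry@6 = +1716.6885 N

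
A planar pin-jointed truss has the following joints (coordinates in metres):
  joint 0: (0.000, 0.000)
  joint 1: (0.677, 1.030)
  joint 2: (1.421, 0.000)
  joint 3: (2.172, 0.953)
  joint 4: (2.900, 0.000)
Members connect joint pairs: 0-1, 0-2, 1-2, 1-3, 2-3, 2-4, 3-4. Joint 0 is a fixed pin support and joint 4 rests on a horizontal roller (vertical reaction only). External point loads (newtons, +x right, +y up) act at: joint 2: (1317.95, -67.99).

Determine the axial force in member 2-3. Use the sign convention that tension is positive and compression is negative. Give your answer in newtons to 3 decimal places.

N=5 nodes, M=7 members, R=3 reactions → 2N=10, M+R=10
member 0 (0-1): L=1.2326, (cx,cy)=(0.5493,0.8357)
member 1 (0-2): L=1.4210, (cx,cy)=(1.0000,0.0000)
member 2 (1-2): L=1.2706, (cx,cy)=(0.5855,-0.8106)
member 3 (1-3): L=1.4970, (cx,cy)=(0.9987,-0.0514)
member 4 (2-3): L=1.2133, (cx,cy)=(0.6189,0.7854)
member 5 (2-4): L=1.4790, (cx,cy)=(1.0000,0.0000)
member 6 (3-4): L=1.1992, (cx,cy)=(0.6070,-0.7947)
solve A·x = −loads:
  F[0-1] = -41.4944 N (compression)
  F[0-2] = +1340.7412 N (tension)
  F[1-2] = +45.9317 N (tension)
  F[1-3] = -49.7523 N (compression)
  F[2-3] = +39.1581 N (tension)
  F[2-4] = +25.4495 N (tension)
  F[3-4] = -41.9234 N (compression)
  Rx@0 = -1317.9500 N
  Ry@0 = +34.6749 N
  Ry@4 = +33.3151 N

39.158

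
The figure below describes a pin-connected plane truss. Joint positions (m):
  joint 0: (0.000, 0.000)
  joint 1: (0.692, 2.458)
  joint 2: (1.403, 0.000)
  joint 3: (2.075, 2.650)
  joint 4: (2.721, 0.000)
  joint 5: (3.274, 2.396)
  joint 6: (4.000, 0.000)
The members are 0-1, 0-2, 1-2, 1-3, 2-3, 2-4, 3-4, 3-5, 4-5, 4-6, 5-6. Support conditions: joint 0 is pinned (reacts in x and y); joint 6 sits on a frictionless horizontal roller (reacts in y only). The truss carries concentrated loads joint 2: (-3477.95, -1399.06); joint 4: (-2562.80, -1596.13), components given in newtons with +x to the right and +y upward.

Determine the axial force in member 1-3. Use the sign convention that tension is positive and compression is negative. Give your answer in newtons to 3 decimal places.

-785.983

N=7 nodes, M=11 members, R=3 reactions → 2N=14, M+R=14
member 0 (0-1): L=2.5536, (cx,cy)=(0.2710,0.9626)
member 1 (0-2): L=1.4030, (cx,cy)=(1.0000,0.0000)
member 2 (1-2): L=2.5588, (cx,cy)=(0.2779,-0.9606)
member 3 (1-3): L=1.3963, (cx,cy)=(0.9905,0.1375)
member 4 (2-3): L=2.7339, (cx,cy)=(0.2458,0.9693)
member 5 (2-4): L=1.3180, (cx,cy)=(1.0000,0.0000)
member 6 (3-4): L=2.7276, (cx,cy)=(0.2368,-0.9715)
member 7 (3-5): L=1.2256, (cx,cy)=(0.9783,-0.2072)
member 8 (4-5): L=2.4590, (cx,cy)=(0.2249,0.9744)
member 9 (4-6): L=1.2790, (cx,cy)=(1.0000,0.0000)
member 10 (5-6): L=2.5036, (cx,cy)=(0.2900,-0.9570)
solve A·x = −loads:
  F[0-1] = -1473.8528 N (compression)
  F[0-2] = -5641.3432 N (compression)
  F[1-2] = +1364.3511 N (tension)
  F[1-3] = -785.9833 N (compression)
  F[2-3] = +91.2374 N (tension)
  F[2-4] = -1806.7099 N (compression)
  F[3-4] = +195.1589 N (tension)
  F[3-5] = -820.1165 N (compression)
  F[4-5] = +1443.4998 N (tension)
  F[4-6] = +477.6837 N (tension)
  F[5-6] = -1647.2690 N (compression)
  Rx@0 = +6040.7500 N
  Ry@0 = +1418.7023 N
  Ry@6 = +1576.4877 N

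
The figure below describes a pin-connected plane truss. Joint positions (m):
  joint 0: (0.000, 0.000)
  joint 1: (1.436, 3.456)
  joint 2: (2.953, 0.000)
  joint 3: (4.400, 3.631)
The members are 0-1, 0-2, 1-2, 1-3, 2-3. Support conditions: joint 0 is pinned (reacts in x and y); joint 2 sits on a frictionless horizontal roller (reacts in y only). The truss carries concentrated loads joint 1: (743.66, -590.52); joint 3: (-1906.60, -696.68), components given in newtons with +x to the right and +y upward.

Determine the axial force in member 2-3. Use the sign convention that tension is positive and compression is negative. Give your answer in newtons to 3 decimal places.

N=4 nodes, M=5 members, R=3 reactions → 2N=8, M+R=8
member 0 (0-1): L=3.7425, (cx,cy)=(0.3837,0.9235)
member 1 (0-2): L=2.9530, (cx,cy)=(1.0000,0.0000)
member 2 (1-2): L=3.7743, (cx,cy)=(0.4019,-0.9157)
member 3 (1-3): L=2.9692, (cx,cy)=(0.9983,0.0589)
member 4 (2-3): L=3.9087, (cx,cy)=(0.3702,0.9290)
solve A·x = −loads:
  F[0-1] = -1555.0247 N (compression)
  F[0-2] = -566.2700 N (compression)
  F[1-2] = +815.7766 N (tension)
  F[1-3] = -1671.1205 N (compression)
  F[2-3] = -643.9356 N (compression)
  Rx@0 = +1162.9400 N
  Ry@0 = +1435.9968 N
  Ry@2 = -148.7968 N

-643.936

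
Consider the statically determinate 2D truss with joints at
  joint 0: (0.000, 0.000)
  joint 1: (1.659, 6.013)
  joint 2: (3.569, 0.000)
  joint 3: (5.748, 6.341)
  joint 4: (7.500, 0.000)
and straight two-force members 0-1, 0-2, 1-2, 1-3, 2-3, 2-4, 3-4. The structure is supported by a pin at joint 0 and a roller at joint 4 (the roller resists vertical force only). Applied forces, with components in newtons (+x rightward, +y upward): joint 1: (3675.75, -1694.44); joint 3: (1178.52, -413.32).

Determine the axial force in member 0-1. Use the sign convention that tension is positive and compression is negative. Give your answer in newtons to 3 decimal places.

2621.613

N=5 nodes, M=7 members, R=3 reactions → 2N=10, M+R=10
member 0 (0-1): L=6.2377, (cx,cy)=(0.2660,0.9640)
member 1 (0-2): L=3.5690, (cx,cy)=(1.0000,0.0000)
member 2 (1-2): L=6.3091, (cx,cy)=(0.3027,-0.9531)
member 3 (1-3): L=4.1021, (cx,cy)=(0.9968,0.0800)
member 4 (2-3): L=6.7049, (cx,cy)=(0.3250,0.9457)
member 5 (2-4): L=3.9310, (cx,cy)=(1.0000,0.0000)
member 6 (3-4): L=6.5786, (cx,cy)=(0.2663,-0.9639)
solve A·x = −loads:
  F[0-1] = +2621.6127 N (tension)
  F[0-2] = +4157.0129 N (tension)
  F[1-2] = -4563.8864 N (compression)
  F[1-3] = -1601.9551 N (compression)
  F[2-3] = +4599.3751 N (tension)
  F[2-4] = +1280.6231 N (tension)
  F[3-4] = -4808.6121 N (compression)
  Rx@0 = -4854.2700 N
  Ry@0 = -2527.1893 N
  Ry@4 = +4634.9493 N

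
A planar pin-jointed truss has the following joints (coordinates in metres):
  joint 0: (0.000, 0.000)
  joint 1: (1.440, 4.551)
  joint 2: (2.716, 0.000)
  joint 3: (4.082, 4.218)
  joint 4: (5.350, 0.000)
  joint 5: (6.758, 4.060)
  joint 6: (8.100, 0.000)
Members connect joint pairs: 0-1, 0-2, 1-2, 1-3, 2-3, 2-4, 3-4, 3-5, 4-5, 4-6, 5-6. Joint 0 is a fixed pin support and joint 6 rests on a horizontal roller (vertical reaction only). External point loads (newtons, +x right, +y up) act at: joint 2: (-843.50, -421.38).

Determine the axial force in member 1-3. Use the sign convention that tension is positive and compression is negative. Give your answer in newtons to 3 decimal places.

-174.648

N=7 nodes, M=11 members, R=3 reactions → 2N=14, M+R=14
member 0 (0-1): L=4.7734, (cx,cy)=(0.3017,0.9534)
member 1 (0-2): L=2.7160, (cx,cy)=(1.0000,0.0000)
member 2 (1-2): L=4.7265, (cx,cy)=(0.2700,-0.9629)
member 3 (1-3): L=2.6629, (cx,cy)=(0.9922,-0.1251)
member 4 (2-3): L=4.4337, (cx,cy)=(0.3081,0.9514)
member 5 (2-4): L=2.6340, (cx,cy)=(1.0000,0.0000)
member 6 (3-4): L=4.4045, (cx,cy)=(0.2879,-0.9577)
member 7 (3-5): L=2.6807, (cx,cy)=(0.9983,-0.0589)
member 8 (4-5): L=4.2972, (cx,cy)=(0.3277,0.9448)
member 9 (4-6): L=2.7500, (cx,cy)=(1.0000,0.0000)
member 10 (5-6): L=4.2760, (cx,cy)=(0.3138,-0.9495)
solve A·x = −loads:
  F[0-1] = -293.7741 N (compression)
  F[0-2] = -754.8764 N (compression)
  F[1-2] = +313.5707 N (tension)
  F[1-3] = -174.6485 N (compression)
  F[2-3] = +125.5602 N (tension)
  F[2-4] = +134.5929 N (tension)
  F[3-4] = -141.7566 N (compression)
  F[3-5] = -93.9460 N (compression)
  F[4-5] = +143.6870 N (tension)
  F[4-6] = +46.7030 N (tension)
  F[5-6] = -148.8110 N (compression)
  Rx@0 = +843.5000 N
  Ry@0 = +280.0876 N
  Ry@6 = +141.2924 N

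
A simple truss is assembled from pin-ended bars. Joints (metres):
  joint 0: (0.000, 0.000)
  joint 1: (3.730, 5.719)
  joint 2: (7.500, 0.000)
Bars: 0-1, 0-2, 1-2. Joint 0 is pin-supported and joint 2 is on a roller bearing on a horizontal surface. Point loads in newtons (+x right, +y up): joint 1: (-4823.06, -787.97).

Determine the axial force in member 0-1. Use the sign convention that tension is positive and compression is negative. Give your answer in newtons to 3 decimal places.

-4863.717

N=3 nodes, M=3 members, R=3 reactions → 2N=6, M+R=6
member 0 (0-1): L=6.8279, (cx,cy)=(0.5463,0.8376)
member 1 (0-2): L=7.5000, (cx,cy)=(1.0000,0.0000)
member 2 (1-2): L=6.8498, (cx,cy)=(0.5504,-0.8349)
solve A·x = −loads:
  F[0-1] = -4863.7173 N (compression)
  F[0-2] = -2166.0593 N (compression)
  F[1-2] = +3935.5674 N (tension)
  Rx@0 = +4823.0600 N
  Ry@0 = +4073.8303 N
  Ry@2 = -3285.8603 N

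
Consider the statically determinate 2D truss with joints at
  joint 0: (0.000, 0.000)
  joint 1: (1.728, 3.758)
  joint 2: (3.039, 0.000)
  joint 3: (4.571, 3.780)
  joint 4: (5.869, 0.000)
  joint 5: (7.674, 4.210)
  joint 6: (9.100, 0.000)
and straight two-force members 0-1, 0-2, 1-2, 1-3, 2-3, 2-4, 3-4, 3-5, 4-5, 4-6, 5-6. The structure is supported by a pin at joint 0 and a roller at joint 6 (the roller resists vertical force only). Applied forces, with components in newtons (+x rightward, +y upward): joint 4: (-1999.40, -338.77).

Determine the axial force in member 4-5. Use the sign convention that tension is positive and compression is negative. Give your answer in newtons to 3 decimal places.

N=7 nodes, M=11 members, R=3 reactions → 2N=14, M+R=14
member 0 (0-1): L=4.1362, (cx,cy)=(0.4178,0.9086)
member 1 (0-2): L=3.0390, (cx,cy)=(1.0000,0.0000)
member 2 (1-2): L=3.9801, (cx,cy)=(0.3294,-0.9442)
member 3 (1-3): L=2.8431, (cx,cy)=(1.0000,0.0077)
member 4 (2-3): L=4.0787, (cx,cy)=(0.3756,0.9268)
member 5 (2-4): L=2.8300, (cx,cy)=(1.0000,0.0000)
member 6 (3-4): L=3.9966, (cx,cy)=(0.3248,-0.9458)
member 7 (3-5): L=3.1327, (cx,cy)=(0.9905,0.1373)
member 8 (4-5): L=4.5806, (cx,cy)=(0.3941,0.9191)
member 9 (4-6): L=3.2310, (cx,cy)=(1.0000,0.0000)
member 10 (5-6): L=4.4449, (cx,cy)=(0.3208,-0.9471)
solve A·x = −loads:
  F[0-1] = -132.3885 N (compression)
  F[0-2] = -1944.0921 N (compression)
  F[1-2] = +126.5960 N (tension)
  F[1-3] = -97.0100 N (compression)
  F[2-3] = -128.9754 N (compression)
  F[2-4] = -1853.9479 N (compression)
  F[3-4] = +101.0558 N (tension)
  F[3-5] = -179.9757 N (compression)
  F[4-5] = +264.6015 N (tension)
  F[4-6] = +74.0057 N (tension)
  F[5-6] = -230.6813 N (compression)
  Rx@0 = +1999.4000 N
  Ry@0 = +120.2820 N
  Ry@6 = +218.4880 N

264.601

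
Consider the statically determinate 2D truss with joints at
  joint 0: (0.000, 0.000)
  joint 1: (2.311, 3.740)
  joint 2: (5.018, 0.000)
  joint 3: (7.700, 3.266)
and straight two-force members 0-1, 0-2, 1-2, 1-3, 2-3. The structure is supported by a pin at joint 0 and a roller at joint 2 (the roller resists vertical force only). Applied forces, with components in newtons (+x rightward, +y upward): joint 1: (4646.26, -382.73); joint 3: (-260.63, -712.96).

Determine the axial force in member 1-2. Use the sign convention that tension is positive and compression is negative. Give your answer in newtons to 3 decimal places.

N=4 nodes, M=5 members, R=3 reactions → 2N=8, M+R=8
member 0 (0-1): L=4.3964, (cx,cy)=(0.5257,0.8507)
member 1 (0-2): L=5.0180, (cx,cy)=(1.0000,0.0000)
member 2 (1-2): L=4.6169, (cx,cy)=(0.5863,-0.8101)
member 3 (1-3): L=5.4098, (cx,cy)=(0.9962,-0.0876)
member 4 (2-3): L=4.2261, (cx,cy)=(0.6346,0.7728)
solve A·x = −loads:
  F[0-1] = +4076.5386 N (tension)
  F[0-2] = +2242.7668 N (tension)
  F[1-2] = -4786.3242 N (compression)
  F[1-3] = +304.1312 N (tension)
  F[2-3] = -888.0654 N (compression)
  Rx@0 = -4385.6300 N
  Ry@0 = -3467.8963 N
  Ry@2 = +4563.5863 N

-4786.324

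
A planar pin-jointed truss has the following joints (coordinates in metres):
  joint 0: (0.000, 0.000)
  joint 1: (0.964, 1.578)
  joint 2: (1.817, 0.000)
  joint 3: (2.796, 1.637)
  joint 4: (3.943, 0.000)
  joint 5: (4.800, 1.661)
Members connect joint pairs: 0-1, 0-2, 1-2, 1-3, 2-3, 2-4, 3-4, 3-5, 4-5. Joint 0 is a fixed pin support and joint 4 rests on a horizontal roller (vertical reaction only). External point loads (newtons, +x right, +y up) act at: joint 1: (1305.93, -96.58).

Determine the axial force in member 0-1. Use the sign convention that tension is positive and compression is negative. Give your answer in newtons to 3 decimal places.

526.938

N=6 nodes, M=9 members, R=3 reactions → 2N=12, M+R=12
member 0 (0-1): L=1.8492, (cx,cy)=(0.5213,0.8534)
member 1 (0-2): L=1.8170, (cx,cy)=(1.0000,0.0000)
member 2 (1-2): L=1.7938, (cx,cy)=(0.4755,-0.8797)
member 3 (1-3): L=1.8329, (cx,cy)=(0.9995,0.0322)
member 4 (2-3): L=1.9074, (cx,cy)=(0.5133,0.8582)
member 5 (2-4): L=2.1260, (cx,cy)=(1.0000,0.0000)
member 6 (3-4): L=1.9988, (cx,cy)=(0.5738,-0.8190)
member 7 (3-5): L=2.0041, (cx,cy)=(0.9999,0.0120)
member 8 (4-5): L=1.8691, (cx,cy)=(0.4585,0.8887)
solve A·x = −loads:
  F[0-1] = +526.9384 N (tension)
  F[0-2] = +1031.2271 N (tension)
  F[1-2] = -647.4308 N (compression)
  F[1-3] = -723.7302 N (compression)
  F[2-3] = +663.6258 N (tension)
  F[2-4] = +382.7415 N (tension)
  F[3-4] = -666.9927 N (compression)
  F[3-5] = -0.0000 N (compression)
  F[4-5] = -0.0000 N (compression)
  Rx@0 = -1305.9300 N
  Ry@0 = -449.6692 N
  Ry@4 = +546.2492 N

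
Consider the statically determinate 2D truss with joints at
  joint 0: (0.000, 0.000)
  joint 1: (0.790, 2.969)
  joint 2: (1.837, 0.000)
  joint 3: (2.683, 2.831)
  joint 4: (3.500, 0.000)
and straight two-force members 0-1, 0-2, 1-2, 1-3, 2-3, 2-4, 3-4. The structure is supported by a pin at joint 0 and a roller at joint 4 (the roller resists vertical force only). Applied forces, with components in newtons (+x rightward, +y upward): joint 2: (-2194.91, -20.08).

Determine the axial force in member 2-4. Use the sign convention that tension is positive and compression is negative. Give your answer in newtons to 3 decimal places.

3.041

N=5 nodes, M=7 members, R=3 reactions → 2N=10, M+R=10
member 0 (0-1): L=3.0723, (cx,cy)=(0.2571,0.9664)
member 1 (0-2): L=1.8370, (cx,cy)=(1.0000,0.0000)
member 2 (1-2): L=3.1482, (cx,cy)=(0.3326,-0.9431)
member 3 (1-3): L=1.8980, (cx,cy)=(0.9974,-0.0727)
member 4 (2-3): L=2.9547, (cx,cy)=(0.2863,0.9581)
member 5 (2-4): L=1.6630, (cx,cy)=(1.0000,0.0000)
member 6 (3-4): L=2.9465, (cx,cy)=(0.2773,-0.9608)
solve A·x = −loads:
  F[0-1] = -9.8728 N (compression)
  F[0-2] = -2192.3713 N (compression)
  F[1-2] = +10.5851 N (tension)
  F[1-3] = -6.0750 N (compression)
  F[2-3] = +10.5387 N (tension)
  F[2-4] = +3.0415 N (tension)
  F[3-4] = -10.9692 N (compression)
  Rx@0 = +2194.9100 N
  Ry@0 = +9.5409 N
  Ry@4 = +10.5391 N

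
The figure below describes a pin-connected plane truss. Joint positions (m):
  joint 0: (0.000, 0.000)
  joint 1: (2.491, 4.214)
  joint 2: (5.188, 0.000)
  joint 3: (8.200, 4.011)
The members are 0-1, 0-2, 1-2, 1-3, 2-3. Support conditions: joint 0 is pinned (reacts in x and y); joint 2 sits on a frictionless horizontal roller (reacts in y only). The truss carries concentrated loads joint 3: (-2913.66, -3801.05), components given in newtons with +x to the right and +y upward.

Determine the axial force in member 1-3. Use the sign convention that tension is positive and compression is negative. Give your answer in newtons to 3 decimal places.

N=4 nodes, M=5 members, R=3 reactions → 2N=8, M+R=8
member 0 (0-1): L=4.8952, (cx,cy)=(0.5089,0.8608)
member 1 (0-2): L=5.1880, (cx,cy)=(1.0000,0.0000)
member 2 (1-2): L=5.0032, (cx,cy)=(0.5391,-0.8423)
member 3 (1-3): L=5.7126, (cx,cy)=(0.9994,-0.0355)
member 4 (2-3): L=5.0160, (cx,cy)=(0.6005,0.7996)
solve A·x = −loads:
  F[0-1] = -53.2746 N (compression)
  F[0-2] = -2886.5503 N (compression)
  F[1-2] = +56.8887 N (tension)
  F[1-3] = -57.8126 N (compression)
  F[2-3] = -4756.0147 N (compression)
  Rx@0 = +2913.6600 N
  Ry@0 = +45.8612 N
  Ry@2 = +3755.1888 N

-57.813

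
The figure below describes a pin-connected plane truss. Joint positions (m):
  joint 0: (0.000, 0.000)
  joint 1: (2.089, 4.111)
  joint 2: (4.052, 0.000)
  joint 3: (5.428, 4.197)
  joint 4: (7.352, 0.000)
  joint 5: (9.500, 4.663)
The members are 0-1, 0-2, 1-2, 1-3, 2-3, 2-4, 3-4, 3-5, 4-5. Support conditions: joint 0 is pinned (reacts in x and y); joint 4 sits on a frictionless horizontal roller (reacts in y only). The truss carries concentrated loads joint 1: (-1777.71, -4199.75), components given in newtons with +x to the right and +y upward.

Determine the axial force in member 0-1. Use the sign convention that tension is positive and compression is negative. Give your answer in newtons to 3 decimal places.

-4487.334

N=6 nodes, M=9 members, R=3 reactions → 2N=12, M+R=12
member 0 (0-1): L=4.6113, (cx,cy)=(0.4530,0.8915)
member 1 (0-2): L=4.0520, (cx,cy)=(1.0000,0.0000)
member 2 (1-2): L=4.5556, (cx,cy)=(0.4309,-0.9024)
member 3 (1-3): L=3.3401, (cx,cy)=(0.9997,0.0257)
member 4 (2-3): L=4.4168, (cx,cy)=(0.3115,0.9502)
member 5 (2-4): L=3.3000, (cx,cy)=(1.0000,0.0000)
member 6 (3-4): L=4.6170, (cx,cy)=(0.4167,-0.9090)
member 7 (3-5): L=4.0986, (cx,cy)=(0.9935,0.1137)
member 8 (4-5): L=5.1340, (cx,cy)=(0.4184,0.9083)
solve A·x = −loads:
  F[0-1] = -4487.3342 N (compression)
  F[0-2] = +255.1239 N (tension)
  F[1-2] = -225.3441 N (compression)
  F[1-3] = -158.0764 N (compression)
  F[2-3] = +214.0008 N (tension)
  F[2-4] = +91.3548 N (tension)
  F[3-4] = -219.2225 N (compression)
  F[3-5] = +0.0000 N (tension)
  F[4-5] = +0.0000 N (tension)
  Rx@0 = +1777.7100 N
  Ry@0 = +4000.4693 N
  Ry@4 = +199.2807 N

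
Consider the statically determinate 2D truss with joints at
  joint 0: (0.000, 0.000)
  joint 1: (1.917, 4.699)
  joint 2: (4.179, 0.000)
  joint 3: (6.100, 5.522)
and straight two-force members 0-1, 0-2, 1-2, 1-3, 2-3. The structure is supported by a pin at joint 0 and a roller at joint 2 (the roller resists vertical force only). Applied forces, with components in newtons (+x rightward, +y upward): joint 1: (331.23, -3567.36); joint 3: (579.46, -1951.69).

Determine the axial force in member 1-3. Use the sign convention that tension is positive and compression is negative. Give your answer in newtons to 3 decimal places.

N=4 nodes, M=5 members, R=3 reactions → 2N=8, M+R=8
member 0 (0-1): L=5.0750, (cx,cy)=(0.3777,0.9259)
member 1 (0-2): L=4.1790, (cx,cy)=(1.0000,0.0000)
member 2 (1-2): L=5.2151, (cx,cy)=(0.4337,-0.9010)
member 3 (1-3): L=4.2632, (cx,cy)=(0.9812,0.1930)
member 4 (2-3): L=5.8466, (cx,cy)=(0.3286,0.9445)
solve A·x = −loads:
  F[0-1] = +112.6936 N (tension)
  F[0-2] = +868.1217 N (tension)
  F[1-2] = -3779.9983 N (compression)
  F[1-3] = +1376.7753 N (tension)
  F[2-3] = -2347.8230 N (compression)
  Rx@0 = -910.6900 N
  Ry@0 = -104.3446 N
  Ry@2 = +5623.3946 N

1376.775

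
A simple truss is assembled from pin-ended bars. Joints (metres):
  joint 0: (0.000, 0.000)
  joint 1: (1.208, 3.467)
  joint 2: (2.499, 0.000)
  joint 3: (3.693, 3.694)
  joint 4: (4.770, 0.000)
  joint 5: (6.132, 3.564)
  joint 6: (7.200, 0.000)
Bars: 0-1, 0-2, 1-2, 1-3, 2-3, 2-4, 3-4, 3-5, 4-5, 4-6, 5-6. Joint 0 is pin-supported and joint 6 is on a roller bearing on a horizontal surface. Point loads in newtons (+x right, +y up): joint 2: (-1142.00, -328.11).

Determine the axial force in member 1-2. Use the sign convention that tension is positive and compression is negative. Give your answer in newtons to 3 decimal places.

214.042

N=7 nodes, M=11 members, R=3 reactions → 2N=14, M+R=14
member 0 (0-1): L=3.6714, (cx,cy)=(0.3290,0.9443)
member 1 (0-2): L=2.4990, (cx,cy)=(1.0000,0.0000)
member 2 (1-2): L=3.6996, (cx,cy)=(0.3490,-0.9371)
member 3 (1-3): L=2.4953, (cx,cy)=(0.9959,0.0910)
member 4 (2-3): L=3.8822, (cx,cy)=(0.3076,0.9515)
member 5 (2-4): L=2.2710, (cx,cy)=(1.0000,0.0000)
member 6 (3-4): L=3.8478, (cx,cy)=(0.2799,-0.9600)
member 7 (3-5): L=2.4425, (cx,cy)=(0.9986,-0.0532)
member 8 (4-5): L=3.8154, (cx,cy)=(0.3570,0.9341)
member 9 (4-6): L=2.4300, (cx,cy)=(1.0000,0.0000)
member 10 (5-6): L=3.7206, (cx,cy)=(0.2871,-0.9579)
solve A·x = −loads:
  F[0-1] = -226.8600 N (compression)
  F[0-2] = -1067.3568 N (compression)
  F[1-2] = +214.0422 N (tension)
  F[1-3] = -149.9572 N (compression)
  F[2-3] = +134.0191 N (tension)
  F[2-4] = +108.1165 N (tension)
  F[3-4] = -114.3981 N (compression)
  F[3-5] = -76.2045 N (compression)
  F[4-5] = +117.5719 N (tension)
  F[4-6] = +34.1261 N (tension)
  F[5-6] = -118.8848 N (compression)
  Rx@0 = +1142.0000 N
  Ry@0 = +214.2285 N
  Ry@6 = +113.8815 N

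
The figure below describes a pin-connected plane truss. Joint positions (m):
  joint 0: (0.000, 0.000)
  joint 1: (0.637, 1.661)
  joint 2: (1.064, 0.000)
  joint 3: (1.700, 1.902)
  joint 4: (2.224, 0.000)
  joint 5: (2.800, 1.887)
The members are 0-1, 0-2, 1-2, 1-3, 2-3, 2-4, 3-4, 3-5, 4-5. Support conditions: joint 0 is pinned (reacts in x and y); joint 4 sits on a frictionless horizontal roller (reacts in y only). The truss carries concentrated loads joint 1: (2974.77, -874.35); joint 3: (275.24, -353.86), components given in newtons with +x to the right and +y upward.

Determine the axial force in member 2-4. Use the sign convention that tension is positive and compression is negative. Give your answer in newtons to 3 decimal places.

N=6 nodes, M=9 members, R=3 reactions → 2N=12, M+R=12
member 0 (0-1): L=1.7790, (cx,cy)=(0.3581,0.9337)
member 1 (0-2): L=1.0640, (cx,cy)=(1.0000,0.0000)
member 2 (1-2): L=1.7150, (cx,cy)=(0.2490,-0.9685)
member 3 (1-3): L=1.0900, (cx,cy)=(0.9752,0.2211)
member 4 (2-3): L=2.0055, (cx,cy)=(0.3171,0.9484)
member 5 (2-4): L=1.1600, (cx,cy)=(1.0000,0.0000)
member 6 (3-4): L=1.9729, (cx,cy)=(0.2656,-0.9641)
member 7 (3-5): L=1.1001, (cx,cy)=(0.9999,-0.0136)
member 8 (4-5): L=1.9730, (cx,cy)=(0.2919,0.9564)
solve A·x = −loads:
  F[0-1] = +1874.0773 N (tension)
  F[0-2] = +2578.9500 N (tension)
  F[1-2] = -3069.8397 N (compression)
  F[1-3] = -1578.4527 N (compression)
  F[2-3] = +3134.9836 N (tension)
  F[2-4] = +820.4437 N (tension)
  F[3-4] = -3088.9718 N (compression)
  F[3-5] = -0.0000 N (tension)
  F[4-5] = +0.0000 N (tension)
  Rx@0 = -3250.0100 N
  Ry@0 = -1749.8127 N
  Ry@4 = +2978.0227 N

820.444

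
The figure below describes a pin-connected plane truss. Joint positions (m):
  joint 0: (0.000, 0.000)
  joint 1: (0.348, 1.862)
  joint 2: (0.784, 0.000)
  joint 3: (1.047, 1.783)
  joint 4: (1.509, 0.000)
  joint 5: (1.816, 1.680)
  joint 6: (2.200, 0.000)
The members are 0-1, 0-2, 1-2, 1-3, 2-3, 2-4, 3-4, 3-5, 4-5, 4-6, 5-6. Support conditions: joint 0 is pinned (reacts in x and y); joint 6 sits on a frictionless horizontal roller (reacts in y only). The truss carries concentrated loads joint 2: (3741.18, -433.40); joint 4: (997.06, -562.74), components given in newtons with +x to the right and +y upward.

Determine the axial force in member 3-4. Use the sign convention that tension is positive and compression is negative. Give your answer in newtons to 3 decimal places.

N=7 nodes, M=11 members, R=3 reactions → 2N=14, M+R=14
member 0 (0-1): L=1.8942, (cx,cy)=(0.1837,0.9830)
member 1 (0-2): L=0.7840, (cx,cy)=(1.0000,0.0000)
member 2 (1-2): L=1.9124, (cx,cy)=(0.2280,-0.9737)
member 3 (1-3): L=0.7035, (cx,cy)=(0.9937,-0.1123)
member 4 (2-3): L=1.8023, (cx,cy)=(0.1459,0.9893)
member 5 (2-4): L=0.7250, (cx,cy)=(1.0000,0.0000)
member 6 (3-4): L=1.8419, (cx,cy)=(0.2508,-0.9680)
member 7 (3-5): L=0.7759, (cx,cy)=(0.9911,-0.1328)
member 8 (4-5): L=1.7078, (cx,cy)=(0.1798,0.9837)
member 9 (4-6): L=0.6910, (cx,cy)=(1.0000,0.0000)
member 10 (5-6): L=1.7233, (cx,cy)=(0.2228,-0.9749)
solve A·x = −loads:
  F[0-1] = -463.5941 N (compression)
  F[0-2] = +4823.4091 N (tension)
  F[1-2] = +490.9073 N (tension)
  F[1-3] = -198.3457 N (compression)
  F[2-3] = -45.0608 N (compression)
  F[2-4] = +1200.7265 N (tension)
  F[3-4] = +53.0616 N (tension)
  F[3-5] = -218.9136 N (compression)
  F[4-5] = +519.8428 N (tension)
  F[4-6] = +123.5283 N (tension)
  F[5-6] = -554.3743 N (compression)
  Rx@0 = -4738.2400 N
  Ry@0 = +455.7035 N
  Ry@6 = +540.4365 N

53.062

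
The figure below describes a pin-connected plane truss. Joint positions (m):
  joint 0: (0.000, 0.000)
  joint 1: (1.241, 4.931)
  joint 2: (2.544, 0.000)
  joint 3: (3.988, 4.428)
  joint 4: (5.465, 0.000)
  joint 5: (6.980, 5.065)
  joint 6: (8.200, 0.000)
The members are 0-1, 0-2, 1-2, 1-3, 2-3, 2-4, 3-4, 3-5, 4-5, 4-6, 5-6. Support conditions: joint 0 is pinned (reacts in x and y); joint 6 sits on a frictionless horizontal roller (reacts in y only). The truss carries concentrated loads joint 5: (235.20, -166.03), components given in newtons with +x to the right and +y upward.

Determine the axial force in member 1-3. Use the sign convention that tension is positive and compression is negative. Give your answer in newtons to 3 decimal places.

N=7 nodes, M=11 members, R=3 reactions → 2N=14, M+R=14
member 0 (0-1): L=5.0848, (cx,cy)=(0.2441,0.9698)
member 1 (0-2): L=2.5440, (cx,cy)=(1.0000,0.0000)
member 2 (1-2): L=5.1003, (cx,cy)=(0.2555,-0.9668)
member 3 (1-3): L=2.7927, (cx,cy)=(0.9836,-0.1801)
member 4 (2-3): L=4.6575, (cx,cy)=(0.3100,0.9507)
member 5 (2-4): L=2.9210, (cx,cy)=(1.0000,0.0000)
member 6 (3-4): L=4.6678, (cx,cy)=(0.3164,-0.9486)
member 7 (3-5): L=3.0591, (cx,cy)=(0.9781,0.2082)
member 8 (4-5): L=5.2867, (cx,cy)=(0.2866,0.9581)
member 9 (4-6): L=2.7350, (cx,cy)=(1.0000,0.0000)
member 10 (5-6): L=5.2099, (cx,cy)=(0.2342,-0.9722)
solve A·x = −loads:
  F[0-1] = +124.3370 N (tension)
  F[0-2] = +204.8540 N (tension)
  F[1-2] = -137.0966 N (compression)
  F[1-3] = +66.4580 N (tension)
  F[2-3] = +139.4169 N (tension)
  F[2-4] = +126.6045 N (tension)
  F[3-4] = -95.9235 N (compression)
  F[3-5] = +142.0619 N (tension)
  F[4-5] = +94.9782 N (tension)
  F[4-6] = +69.0347 N (tension)
  F[5-6] = -294.8039 N (compression)
  Rx@0 = -235.2000 N
  Ry@0 = -120.5770 N
  Ry@6 = +286.6070 N

66.458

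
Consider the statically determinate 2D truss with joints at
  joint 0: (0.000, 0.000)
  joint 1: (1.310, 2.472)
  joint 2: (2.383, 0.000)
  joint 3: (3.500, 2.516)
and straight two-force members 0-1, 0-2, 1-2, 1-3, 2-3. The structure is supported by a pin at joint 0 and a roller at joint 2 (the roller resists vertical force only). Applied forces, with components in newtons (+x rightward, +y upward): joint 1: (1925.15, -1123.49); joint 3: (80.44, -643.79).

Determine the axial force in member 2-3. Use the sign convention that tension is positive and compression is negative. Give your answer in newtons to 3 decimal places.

-712.507

N=4 nodes, M=5 members, R=3 reactions → 2N=8, M+R=8
member 0 (0-1): L=2.7977, (cx,cy)=(0.4682,0.8836)
member 1 (0-2): L=2.3830, (cx,cy)=(1.0000,0.0000)
member 2 (1-2): L=2.6948, (cx,cy)=(0.3982,-0.9173)
member 3 (1-3): L=2.1904, (cx,cy)=(0.9998,0.0201)
member 4 (2-3): L=2.7528, (cx,cy)=(0.4058,0.9140)
solve A·x = −loads:
  F[0-1] = +2125.2583 N (tension)
  F[0-2] = +1010.4399 N (tension)
  F[1-2] = -3263.8153 N (compression)
  F[1-3] = +369.6270 N (tension)
  F[2-3] = -712.5073 N (compression)
  Rx@0 = -2005.5900 N
  Ry@0 = -1877.8710 N
  Ry@2 = +3645.1510 N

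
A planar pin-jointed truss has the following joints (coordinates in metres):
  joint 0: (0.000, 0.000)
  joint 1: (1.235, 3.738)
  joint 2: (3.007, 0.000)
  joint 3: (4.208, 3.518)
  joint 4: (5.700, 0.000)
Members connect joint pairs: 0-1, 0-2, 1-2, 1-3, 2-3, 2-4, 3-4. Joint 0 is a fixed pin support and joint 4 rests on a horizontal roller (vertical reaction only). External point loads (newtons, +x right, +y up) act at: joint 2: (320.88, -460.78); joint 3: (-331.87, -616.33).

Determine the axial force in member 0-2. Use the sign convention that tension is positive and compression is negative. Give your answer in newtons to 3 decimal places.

N=5 nodes, M=7 members, R=3 reactions → 2N=10, M+R=10
member 0 (0-1): L=3.9367, (cx,cy)=(0.3137,0.9495)
member 1 (0-2): L=3.0070, (cx,cy)=(1.0000,0.0000)
member 2 (1-2): L=4.1367, (cx,cy)=(0.4284,-0.9036)
member 3 (1-3): L=2.9811, (cx,cy)=(0.9973,-0.0738)
member 4 (2-3): L=3.7174, (cx,cy)=(0.3231,0.9464)
member 5 (2-4): L=2.6930, (cx,cy)=(1.0000,0.0000)
member 6 (3-4): L=3.8213, (cx,cy)=(0.3904,-0.9206)
solve A·x = −loads:
  F[0-1] = -614.8942 N (compression)
  F[0-2] = +181.9096 N (tension)
  F[1-2] = +685.9957 N (tension)
  F[1-3] = -488.0812 N (compression)
  F[2-3] = -168.1077 N (compression)
  F[2-4] = +209.1925 N (tension)
  F[3-4] = -535.7833 N (compression)
  Rx@0 = +10.9900 N
  Ry@0 = +583.8533 N
  Ry@4 = +493.2567 N

181.910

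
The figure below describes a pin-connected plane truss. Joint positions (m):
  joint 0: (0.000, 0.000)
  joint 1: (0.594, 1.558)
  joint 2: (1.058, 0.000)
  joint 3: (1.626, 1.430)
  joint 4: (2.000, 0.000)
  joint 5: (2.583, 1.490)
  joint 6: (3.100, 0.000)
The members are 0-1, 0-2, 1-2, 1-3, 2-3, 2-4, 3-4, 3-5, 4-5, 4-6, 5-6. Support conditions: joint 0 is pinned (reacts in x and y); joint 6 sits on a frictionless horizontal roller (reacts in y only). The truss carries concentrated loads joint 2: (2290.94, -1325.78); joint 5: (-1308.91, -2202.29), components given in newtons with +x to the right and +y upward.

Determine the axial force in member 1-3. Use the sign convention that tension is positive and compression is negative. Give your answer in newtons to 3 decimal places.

-1328.476

N=7 nodes, M=11 members, R=3 reactions → 2N=14, M+R=14
member 0 (0-1): L=1.6674, (cx,cy)=(0.3562,0.9344)
member 1 (0-2): L=1.0580, (cx,cy)=(1.0000,0.0000)
member 2 (1-2): L=1.6256, (cx,cy)=(0.2854,-0.9584)
member 3 (1-3): L=1.0399, (cx,cy)=(0.9924,-0.1231)
member 4 (2-3): L=1.5387, (cx,cy)=(0.3691,0.9294)
member 5 (2-4): L=0.9420, (cx,cy)=(1.0000,0.0000)
member 6 (3-4): L=1.4781, (cx,cy)=(0.2530,-0.9675)
member 7 (3-5): L=0.9589, (cx,cy)=(0.9980,0.0626)
member 8 (4-5): L=1.6000, (cx,cy)=(0.3644,0.9313)
member 9 (4-6): L=1.1000, (cx,cy)=(1.0000,0.0000)
member 10 (5-6): L=1.5771, (cx,cy)=(0.3278,-0.9447)
solve A·x = −loads:
  F[0-1] = -2000.9901 N (compression)
  F[0-2] = +1694.8721 N (tension)
  F[1-2] = +2121.4835 N (tension)
  F[1-3] = -1328.4760 N (compression)
  F[2-3] = -761.2140 N (compression)
  F[2-4] = +290.4650 N (tension)
  F[3-4] = +451.1806 N (tension)
  F[3-5] = -1716.9007 N (compression)
  F[4-5] = -468.7225 N (compression)
  F[4-6] = +575.4174 N (tension)
  F[5-6] = -1755.3522 N (compression)
  Rx@0 = -982.0300 N
  Ry@0 = +1869.7105 N
  Ry@6 = +1658.3595 N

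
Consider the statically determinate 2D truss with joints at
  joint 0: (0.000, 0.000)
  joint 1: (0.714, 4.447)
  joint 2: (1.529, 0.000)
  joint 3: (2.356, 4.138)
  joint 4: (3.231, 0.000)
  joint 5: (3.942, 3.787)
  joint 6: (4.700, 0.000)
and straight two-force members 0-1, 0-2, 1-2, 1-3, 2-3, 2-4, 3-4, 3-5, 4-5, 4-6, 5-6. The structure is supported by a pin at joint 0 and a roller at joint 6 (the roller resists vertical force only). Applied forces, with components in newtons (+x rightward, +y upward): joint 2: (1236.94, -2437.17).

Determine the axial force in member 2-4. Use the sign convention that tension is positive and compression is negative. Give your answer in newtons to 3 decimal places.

N=7 nodes, M=11 members, R=3 reactions → 2N=14, M+R=14
member 0 (0-1): L=4.5040, (cx,cy)=(0.1585,0.9874)
member 1 (0-2): L=1.5290, (cx,cy)=(1.0000,0.0000)
member 2 (1-2): L=4.5211, (cx,cy)=(0.1803,-0.9836)
member 3 (1-3): L=1.6708, (cx,cy)=(0.9828,-0.1849)
member 4 (2-3): L=4.2198, (cx,cy)=(0.1960,0.9806)
member 5 (2-4): L=1.7020, (cx,cy)=(1.0000,0.0000)
member 6 (3-4): L=4.2295, (cx,cy)=(0.2069,-0.9784)
member 7 (3-5): L=1.6244, (cx,cy)=(0.9764,-0.2161)
member 8 (4-5): L=3.8532, (cx,cy)=(0.1845,0.9828)
member 9 (4-6): L=1.4690, (cx,cy)=(1.0000,0.0000)
member 10 (5-6): L=3.8621, (cx,cy)=(0.1963,-0.9806)
solve A·x = −loads:
  F[0-1] = -1665.3712 N (compression)
  F[0-2] = +1500.9469 N (tension)
  F[1-2] = +1783.7261 N (tension)
  F[1-3] = -595.8324 N (compression)
  F[2-3] = +696.1655 N (tension)
  F[2-4] = +449.1202 N (tension)
  F[3-4] = -743.5948 N (compression)
  F[3-5] = -302.4300 N (compression)
  F[4-5] = +740.2191 N (tension)
  F[4-6] = +158.6972 N (tension)
  F[5-6] = -808.5844 N (compression)
  Rx@0 = -1236.9400 N
  Ry@0 = +1644.3119 N
  Ry@6 = +792.8581 N

449.120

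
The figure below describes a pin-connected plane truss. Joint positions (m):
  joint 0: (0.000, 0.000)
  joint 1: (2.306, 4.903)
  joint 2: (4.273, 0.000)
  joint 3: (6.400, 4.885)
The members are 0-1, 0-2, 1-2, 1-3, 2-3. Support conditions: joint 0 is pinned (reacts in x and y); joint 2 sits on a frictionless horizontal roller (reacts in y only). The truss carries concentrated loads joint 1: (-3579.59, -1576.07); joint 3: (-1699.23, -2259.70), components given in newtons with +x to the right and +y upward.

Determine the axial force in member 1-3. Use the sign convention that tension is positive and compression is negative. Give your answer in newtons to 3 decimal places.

N=4 nodes, M=5 members, R=3 reactions → 2N=8, M+R=8
member 0 (0-1): L=5.4182, (cx,cy)=(0.4256,0.9049)
member 1 (0-2): L=4.2730, (cx,cy)=(1.0000,0.0000)
member 2 (1-2): L=5.2828, (cx,cy)=(0.3723,-0.9281)
member 3 (1-3): L=4.0940, (cx,cy)=(1.0000,-0.0044)
member 4 (2-3): L=5.3280, (cx,cy)=(0.3992,0.9169)
solve A·x = −loads:
  F[0-1] = -6244.4254 N (compression)
  F[0-2] = -2621.1833 N (compression)
  F[1-2] = +4393.6287 N (tension)
  F[1-3] = -713.9639 N (compression)
  F[2-3] = -2468.0363 N (compression)
  Rx@0 = +5278.8200 N
  Ry@0 = +5650.6473 N
  Ry@2 = -1814.8773 N

-713.964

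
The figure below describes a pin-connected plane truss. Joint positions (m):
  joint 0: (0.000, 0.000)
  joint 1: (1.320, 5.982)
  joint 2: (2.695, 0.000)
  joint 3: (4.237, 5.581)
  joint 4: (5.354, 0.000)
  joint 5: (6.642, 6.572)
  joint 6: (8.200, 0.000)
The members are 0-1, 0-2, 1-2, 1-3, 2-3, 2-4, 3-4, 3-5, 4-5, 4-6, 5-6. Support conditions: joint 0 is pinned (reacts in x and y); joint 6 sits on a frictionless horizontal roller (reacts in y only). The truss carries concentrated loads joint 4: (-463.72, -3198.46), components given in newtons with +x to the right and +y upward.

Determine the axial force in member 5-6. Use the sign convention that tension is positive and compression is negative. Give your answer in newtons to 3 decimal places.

-2146.242

N=7 nodes, M=11 members, R=3 reactions → 2N=14, M+R=14
member 0 (0-1): L=6.1259, (cx,cy)=(0.2155,0.9765)
member 1 (0-2): L=2.6950, (cx,cy)=(1.0000,0.0000)
member 2 (1-2): L=6.1380, (cx,cy)=(0.2240,-0.9746)
member 3 (1-3): L=2.9444, (cx,cy)=(0.9907,-0.1362)
member 4 (2-3): L=5.7901, (cx,cy)=(0.2663,0.9639)
member 5 (2-4): L=2.6590, (cx,cy)=(1.0000,0.0000)
member 6 (3-4): L=5.6917, (cx,cy)=(0.1963,-0.9806)
member 7 (3-5): L=2.6012, (cx,cy)=(0.9246,0.3810)
member 8 (4-5): L=6.6970, (cx,cy)=(0.1923,0.9813)
member 9 (4-6): L=2.8460, (cx,cy)=(1.0000,0.0000)
member 10 (5-6): L=6.7542, (cx,cy)=(0.2307,-0.9730)
solve A·x = −loads:
  F[0-1] = -1136.8048 N (compression)
  F[0-2] = -218.7632 N (compression)
  F[1-2] = +1211.8938 N (tension)
  F[1-3] = -521.2957 N (compression)
  F[2-3] = -1225.3471 N (compression)
  F[2-4] = +379.0487 N (tension)
  F[3-4] = +718.6877 N (tension)
  F[3-5] = -1064.0609 N (compression)
  F[4-5] = +2541.1885 N (tension)
  F[4-6] = +495.0799 N (tension)
  F[5-6] = -2146.2416 N (compression)
  Rx@0 = +463.7200 N
  Ry@0 = +1110.0997 N
  Ry@6 = +2088.3603 N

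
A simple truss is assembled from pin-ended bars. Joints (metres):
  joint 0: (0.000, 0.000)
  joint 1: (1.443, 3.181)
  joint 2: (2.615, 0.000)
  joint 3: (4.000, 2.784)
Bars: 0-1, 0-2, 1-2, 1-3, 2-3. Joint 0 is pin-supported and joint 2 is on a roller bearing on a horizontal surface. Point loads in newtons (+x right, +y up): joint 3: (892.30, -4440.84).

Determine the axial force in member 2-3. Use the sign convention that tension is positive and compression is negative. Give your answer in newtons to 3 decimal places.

-4460.745

N=4 nodes, M=5 members, R=3 reactions → 2N=8, M+R=8
member 0 (0-1): L=3.4930, (cx,cy)=(0.4131,0.9107)
member 1 (0-2): L=2.6150, (cx,cy)=(1.0000,0.0000)
member 2 (1-2): L=3.3900, (cx,cy)=(0.3457,-0.9383)
member 3 (1-3): L=2.5876, (cx,cy)=(0.9882,-0.1534)
member 4 (2-3): L=3.1095, (cx,cy)=(0.4454,0.8953)
solve A·x = −loads:
  F[0-1] = +3625.8607 N (tension)
  F[0-2] = -605.5888 N (compression)
  F[1-2] = -3995.3814 N (compression)
  F[1-3] = +2913.6637 N (tension)
  F[2-3] = -4460.7448 N (compression)
  Rx@0 = -892.3000 N
  Ry@0 = -3301.9987 N
  Ry@2 = +7742.8387 N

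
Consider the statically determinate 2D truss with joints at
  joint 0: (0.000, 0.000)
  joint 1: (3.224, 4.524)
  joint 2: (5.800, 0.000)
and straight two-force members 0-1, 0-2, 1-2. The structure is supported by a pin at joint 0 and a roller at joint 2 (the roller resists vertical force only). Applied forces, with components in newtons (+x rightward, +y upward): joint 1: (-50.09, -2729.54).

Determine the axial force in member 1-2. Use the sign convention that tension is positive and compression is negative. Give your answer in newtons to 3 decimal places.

-1701.012

N=3 nodes, M=3 members, R=3 reactions → 2N=6, M+R=6
member 0 (0-1): L=5.5552, (cx,cy)=(0.5804,0.8144)
member 1 (0-2): L=5.8000, (cx,cy)=(1.0000,0.0000)
member 2 (1-2): L=5.2060, (cx,cy)=(0.4948,-0.8690)
solve A·x = −loads:
  F[0-1] = -1536.6104 N (compression)
  F[0-2] = +841.6855 N (tension)
  F[1-2] = -1701.0125 N (compression)
  Rx@0 = +50.0900 N
  Ry@0 = +1251.3624 N
  Ry@2 = +1478.1776 N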